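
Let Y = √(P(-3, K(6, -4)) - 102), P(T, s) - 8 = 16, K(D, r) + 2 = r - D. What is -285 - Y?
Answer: -285 - I*√78 ≈ -285.0 - 8.8318*I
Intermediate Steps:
K(D, r) = -2 + r - D (K(D, r) = -2 + (r - D) = -2 + r - D)
P(T, s) = 24 (P(T, s) = 8 + 16 = 24)
Y = I*√78 (Y = √(24 - 102) = √(-78) = I*√78 ≈ 8.8318*I)
-285 - Y = -285 - I*√78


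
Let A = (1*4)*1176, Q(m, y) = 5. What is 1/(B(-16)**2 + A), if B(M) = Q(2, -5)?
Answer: 1/4729 ≈ 0.00021146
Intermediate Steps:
B(M) = 5
A = 4704 (A = 4*1176 = 4704)
1/(B(-16)**2 + A) = 1/(5**2 + 4704) = 1/(25 + 4704) = 1/4729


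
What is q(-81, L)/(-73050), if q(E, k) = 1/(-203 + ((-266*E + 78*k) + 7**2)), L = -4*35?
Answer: -1/764979600 ≈ -1.3072e-9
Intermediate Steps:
L = -140
q(E, k) = 1/(-154 - 266*E + 78*k) (q(E, k) = 1/(-203 + ((-266*E + 78*k) + 49)) = 1/(-203 + (49 - 266*E + 78*k)) = 1/(-154 - 266*E + 78*k))
q(-81, L)/(-73050) = (1/(2*(-77 - 133*(-81) + 39*(-140))))/(-73050) = (1/(2*(-77 + 10773 - 5460)))*(-1/73050) = ((1/2)/5236)*(-1/73050) = ((1/2)*(1/5236))*(-1/73050) = (1/10472)*(-1/73050) = -1/764979600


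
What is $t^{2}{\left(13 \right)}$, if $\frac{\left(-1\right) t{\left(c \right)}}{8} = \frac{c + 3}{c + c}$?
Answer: $\frac{4096}{169} \approx 24.237$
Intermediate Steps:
$t{\left(c \right)} = - \frac{4 \left(3 + c\right)}{c}$ ($t{\left(c \right)} = - 8 \frac{c + 3}{c + c} = - 8 \frac{3 + c}{2 c} = - \frac{4 \left(3 + c\right)}{c}$)
$t^{2}{\left(13 \right)} = \left(-4 - \frac{12}{13}\right)^{2} = \left(- \frac{64}{13}\right)^{2} = \frac{4096}{169}$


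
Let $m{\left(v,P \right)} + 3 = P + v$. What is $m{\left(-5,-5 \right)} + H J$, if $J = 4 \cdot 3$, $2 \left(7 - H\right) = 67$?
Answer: $-331$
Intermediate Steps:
$m{\left(v,P \right)} = -3 + P + v$ ($m{\left(v,P \right)} = -3 + \left(P + v\right) = -3 + P + v$)
$H = - \frac{53}{2}$ ($H = 7 - \frac{67}{2} = - \frac{53}{2} \approx -26.5$)
$J = 12$
$m{\left(-5,-5 \right)} + H J = \left(-3 - 5 - 5\right) - 318 = -13 - 318 = -331$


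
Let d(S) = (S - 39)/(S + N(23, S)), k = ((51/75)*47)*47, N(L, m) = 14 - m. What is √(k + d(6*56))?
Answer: √7464338/70 ≈ 39.030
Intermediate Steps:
k = 37553/25 (k = ((51*(1/75))*47)*47 = ((17/25)*47)*47 = (799/25)*47 = 37553/25 ≈ 1502.1)
d(S) = -39/14 + S/14 (d(S) = (S - 39)/(S + (14 - S)) = (-39 + S)/14 = (-39 + S)*(1/14) = -39/14 + S/14)
√(k + d(6*56)) = √(37553/25 + (-39/14 + (6*56)/14)) = √(37553/25 + (-39/14 + (1/14)*336)) = √(37553/25 + (-39/14 + 24)) = √(37553/25 + 297/14) = √(533167/350) = √7464338/70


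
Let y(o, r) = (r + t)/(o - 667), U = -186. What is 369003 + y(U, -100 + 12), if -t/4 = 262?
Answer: 314760695/853 ≈ 3.6900e+5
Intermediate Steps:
t = -1048 (t = -4*262 = -1048)
y(o, r) = (-1048 + r)/(-667 + o) (y(o, r) = (r - 1048)/(o - 667) = (-1048 + r)/(-667 + o))
369003 + y(U, -100 + 12) = 369003 + (-1048 + (-100 + 12))/(-667 - 186) = 369003 + (-1048 - 88)/(-853) = 369003 - 1/853*(-1136) = 369003 + 1136/853 = 314760695/853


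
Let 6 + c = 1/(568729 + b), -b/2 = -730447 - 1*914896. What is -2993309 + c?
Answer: -11552444810724/3859415 ≈ -2.9933e+6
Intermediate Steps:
b = 3290686 (b = -2*(-730447 - 1*914896) = -2*(-730447 - 914896) = -2*(-1645343) = 3290686)
c = -23156489/3859415 (c = -6 + 1/(568729 + 3290686) = -6 + 1/3859415 = -23156489/3859415 ≈ -6.0000)
-2993309 + c = -2993309 - 23156489/3859415 = -11552444810724/3859415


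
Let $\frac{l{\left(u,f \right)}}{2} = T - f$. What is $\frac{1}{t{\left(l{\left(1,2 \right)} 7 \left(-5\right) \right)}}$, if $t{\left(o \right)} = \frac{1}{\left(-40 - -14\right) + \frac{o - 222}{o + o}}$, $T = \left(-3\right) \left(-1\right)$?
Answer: $- \frac{837}{35} \approx -23.914$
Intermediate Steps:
$T = 3$
$l{\left(u,f \right)} = 6 - 2 f$ ($l{\left(u,f \right)} = 2 \left(3 - f\right) = 6 - 2 f$)
$t{\left(o \right)} = \frac{1}{-26 + \frac{-222 + o}{2 o}}$ ($t{\left(o \right)} = \frac{1}{\left(-40 + 14\right) + \frac{-222 + o}{2 o}} = \frac{1}{-26 + \left(-222 + o\right) \frac{1}{2 o}} = \frac{1}{-26 + \frac{-222 + o}{2 o}}$)
$\frac{1}{t{\left(l{\left(1,2 \right)} 7 \left(-5\right) \right)}} = \frac{1}{\left(-2\right) \left(6 - 4\right) 7 \left(-5\right) \frac{1}{222 + 51 \left(6 - 4\right) 7 \left(-5\right)}} = \frac{1}{\left(-2\right) 2 \cdot 7 \left(-5\right) \frac{1}{222 + 51 \cdot 2 \cdot 7 \left(-5\right)}} = \frac{1}{\left(-2\right) 14 \left(-5\right) \frac{1}{222 + 51 \cdot 14 \left(-5\right)}} = \frac{1}{\left(-2\right) \left(-70\right) \frac{1}{222 + 51 \left(-70\right)}} = \frac{1}{\left(-2\right) \left(-70\right) \frac{1}{222 - 3570}} = \frac{1}{\left(-2\right) \left(-70\right) \frac{1}{-3348}} = \frac{1}{\left(-2\right) \left(-70\right) \left(- \frac{1}{3348}\right)} = \frac{1}{- \frac{35}{837}} = - \frac{837}{35}$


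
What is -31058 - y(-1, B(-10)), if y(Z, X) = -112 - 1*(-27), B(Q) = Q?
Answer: -30973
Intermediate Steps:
y(Z, X) = -85 (y(Z, X) = -112 + 27 = -85)
-31058 - y(-1, B(-10)) = -31058 - 1*(-85) = -31058 + 85 = -30973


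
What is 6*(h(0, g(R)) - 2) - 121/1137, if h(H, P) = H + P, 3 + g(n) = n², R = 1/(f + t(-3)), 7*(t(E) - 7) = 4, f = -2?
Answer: -5747897/192153 ≈ -29.913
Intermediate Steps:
t(E) = 53/7 (t(E) = 7 + (⅐)*4 = 7 + 4/7 = 53/7)
R = 7/39 (R = 1/(-2 + 53/7) = 1/(39/7) = 7/39 ≈ 0.17949)
g(n) = -3 + n²
6*(h(0, g(R)) - 2) - 121/1137 = 6*((0 + (-3 + (7/39)²)) - 2) - 121/1137 = 6*((0 + (-3 + 49/1521)) - 2) + (1/1137)*(-121) = 6*((0 - 4514/1521) - 2) - 121/1137 = 6*(-4514/1521 - 2) - 121/1137 = 6*(-7556/1521) - 121/1137 = -15112/507 - 121/1137 = -5747897/192153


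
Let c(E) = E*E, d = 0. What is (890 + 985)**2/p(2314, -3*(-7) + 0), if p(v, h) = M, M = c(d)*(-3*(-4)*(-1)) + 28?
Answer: 3515625/28 ≈ 1.2556e+5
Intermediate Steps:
c(E) = E**2
M = 28 (M = 0**2*(-3*(-4)*(-1)) + 28 = 0*(12*(-1)) + 28 = 0*(-12) + 28 = 0 + 28 = 28)
p(v, h) = 28
(890 + 985)**2/p(2314, -3*(-7) + 0) = (890 + 985)**2/28 = 1875**2*(1/28) = 3515625*(1/28) = 3515625/28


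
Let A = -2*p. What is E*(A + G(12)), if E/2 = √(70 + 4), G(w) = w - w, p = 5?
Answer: -20*√74 ≈ -172.05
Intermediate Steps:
G(w) = 0
A = -10 (A = -2*5 = -10)
E = 2*√74 (E = 2*√(70 + 4) = 2*√74 ≈ 17.205)
E*(A + G(12)) = (2*√74)*(-10 + 0) = (2*√74)*(-10) = -20*√74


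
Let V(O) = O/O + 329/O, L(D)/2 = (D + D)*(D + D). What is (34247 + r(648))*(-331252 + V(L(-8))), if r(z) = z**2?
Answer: -77024092709633/512 ≈ -1.5044e+11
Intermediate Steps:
L(D) = 8*D**2 (L(D) = 2*((D + D)*(D + D)) = 2*((2*D)*(2*D)) = 2*(4*D**2) = 8*D**2)
V(O) = 1 + 329/O
(34247 + r(648))*(-331252 + V(L(-8))) = (34247 + 648**2)*(-331252 + (329 + 8*(-8)**2)/((8*(-8)**2))) = (34247 + 419904)*(-331252 + (329 + 8*64)/((8*64))) = 454151*(-331252 + (329 + 512)/512) = 454151*(-331252 + (1/512)*841) = 454151*(-331252 + 841/512) = 454151*(-169600183/512) = -77024092709633/512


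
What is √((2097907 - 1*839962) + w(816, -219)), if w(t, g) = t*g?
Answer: √1079241 ≈ 1038.9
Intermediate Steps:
w(t, g) = g*t
√((2097907 - 1*839962) + w(816, -219)) = √((2097907 - 1*839962) - 219*816) = √((2097907 - 839962) - 178704) = √(1257945 - 178704) = √1079241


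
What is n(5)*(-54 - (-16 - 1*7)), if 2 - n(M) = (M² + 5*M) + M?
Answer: 1643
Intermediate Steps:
n(M) = 2 - M² - 6*M (n(M) = 2 - ((M² + 5*M) + M) = 2 - (M² + 6*M) = 2 + (-M² - 6*M) = 2 - M² - 6*M)
n(5)*(-54 - (-16 - 1*7)) = (2 - 1*5² - 6*5)*(-54 - (-16 - 1*7)) = (2 - 1*25 - 30)*(-54 - (-16 - 7)) = (2 - 25 - 30)*(-54 - 1*(-23)) = -53*(-54 + 23) = -53*(-31) = 1643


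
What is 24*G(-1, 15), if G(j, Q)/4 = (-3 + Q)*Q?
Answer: 17280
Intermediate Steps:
G(j, Q) = 4*Q*(-3 + Q) (G(j, Q) = 4*((-3 + Q)*Q) = 4*(Q*(-3 + Q)) = 4*Q*(-3 + Q))
24*G(-1, 15) = 24*(4*15*(-3 + 15)) = 24*(4*15*12) = 24*720 = 17280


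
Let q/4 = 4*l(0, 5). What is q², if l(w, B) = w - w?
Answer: 0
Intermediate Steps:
l(w, B) = 0
q = 0 (q = 4*(4*0) = 4*0 = 0)
q² = 0² = 0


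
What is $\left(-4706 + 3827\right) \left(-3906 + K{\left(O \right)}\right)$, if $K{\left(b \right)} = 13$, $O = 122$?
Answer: $3421947$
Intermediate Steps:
$\left(-4706 + 3827\right) \left(-3906 + K{\left(O \right)}\right) = \left(-4706 + 3827\right) \left(-3906 + 13\right) = \left(-879\right) \left(-3893\right) = 3421947$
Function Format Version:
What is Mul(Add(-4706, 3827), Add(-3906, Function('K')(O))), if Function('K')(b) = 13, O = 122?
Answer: 3421947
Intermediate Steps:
Mul(Add(-4706, 3827), Add(-3906, Function('K')(O))) = Mul(Add(-4706, 3827), Add(-3906, 13)) = Mul(-879, -3893) = 3421947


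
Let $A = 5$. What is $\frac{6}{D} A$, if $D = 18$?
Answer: $\frac{5}{3} \approx 1.6667$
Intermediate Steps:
$\frac{6}{D} A = \frac{6}{18} \cdot 5 = 6 \cdot \frac{1}{18} \cdot 5 = \frac{1}{3} \cdot 5 = \frac{5}{3}$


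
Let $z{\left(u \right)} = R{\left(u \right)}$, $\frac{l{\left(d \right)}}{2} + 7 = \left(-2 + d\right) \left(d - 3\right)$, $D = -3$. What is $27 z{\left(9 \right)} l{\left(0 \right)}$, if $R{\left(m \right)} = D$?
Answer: $162$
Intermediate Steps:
$R{\left(m \right)} = -3$
$l{\left(d \right)} = -14 + 2 \left(-3 + d\right) \left(-2 + d\right)$ ($l{\left(d \right)} = -14 + 2 \left(-2 + d\right) \left(d - 3\right) = -14 + 2 \left(-2 + d\right) \left(-3 + d\right) = -14 + 2 \left(-3 + d\right) \left(-2 + d\right)$)
$z{\left(u \right)} = -3$
$27 z{\left(9 \right)} l{\left(0 \right)} = 27 \left(-3\right) \left(-2 - 0 + 2 \cdot 0^{2}\right) = - 81 \left(-2 + 0 + 2 \cdot 0\right) = - 81 \left(-2 + 0 + 0\right) = \left(-81\right) \left(-2\right) = 162$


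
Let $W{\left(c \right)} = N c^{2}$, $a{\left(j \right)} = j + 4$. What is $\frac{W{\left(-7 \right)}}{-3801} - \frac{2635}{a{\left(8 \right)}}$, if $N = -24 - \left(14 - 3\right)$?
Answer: $- \frac{475955}{2172} \approx -219.13$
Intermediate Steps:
$N = -35$ ($N = -24 - \left(14 - 3\right) = -24 - 11 = -35$)
$a{\left(j \right)} = 4 + j$
$W{\left(c \right)} = - 35 c^{2}$
$\frac{W{\left(-7 \right)}}{-3801} - \frac{2635}{a{\left(8 \right)}} = \frac{\left(-35\right) \left(-7\right)^{2}}{-3801} - \frac{2635}{4 + 8} = \left(-35\right) 49 \left(- \frac{1}{3801}\right) - \frac{2635}{12} = \left(-1715\right) \left(- \frac{1}{3801}\right) - \frac{2635}{12} = \frac{245}{543} - \frac{2635}{12} = - \frac{475955}{2172}$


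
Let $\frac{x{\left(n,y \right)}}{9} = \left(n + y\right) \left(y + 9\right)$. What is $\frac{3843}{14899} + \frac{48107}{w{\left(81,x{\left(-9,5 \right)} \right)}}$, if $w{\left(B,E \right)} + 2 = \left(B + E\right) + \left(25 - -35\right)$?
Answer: $- \frac{9799226}{74495} \approx -131.54$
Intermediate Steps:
$x{\left(n,y \right)} = 9 \left(9 + y\right) \left(n + y\right)$ ($x{\left(n,y \right)} = 9 \left(n + y\right) \left(y + 9\right) = 9 \left(n + y\right) \left(9 + y\right) = 9 \left(9 + y\right) \left(n + y\right)$)
$w{\left(B,E \right)} = 58 + B + E$ ($w{\left(B,E \right)} = -2 + \left(\left(B + E\right) + \left(25 - -35\right)\right) = -2 + \left(\left(B + E\right) + \left(25 + 35\right)\right) = -2 + \left(\left(B + E\right) + 60\right) = -2 + \left(60 + B + E\right) = 58 + B + E$)
$\frac{3843}{14899} + \frac{48107}{w{\left(81,x{\left(-9,5 \right)} \right)}} = \frac{3843}{14899} + \frac{48107}{58 + 81 + \left(9 \cdot 5^{2} + 81 \left(-9\right) + 81 \cdot 5 + 9 \left(-9\right) 5\right)} = 3843 \cdot \frac{1}{14899} + \frac{48107}{58 + 81 + \left(9 \cdot 25 - 729 + 405 - 405\right)} = \frac{3843}{14899} + \frac{48107}{58 + 81 + \left(225 - 729 + 405 - 405\right)} = \frac{3843}{14899} + \frac{48107}{58 + 81 - 504} = \frac{3843}{14899} + \frac{48107}{-365} = \frac{3843}{14899} + 48107 \left(- \frac{1}{365}\right) = \frac{3843}{14899} - \frac{659}{5} = - \frac{9799226}{74495}$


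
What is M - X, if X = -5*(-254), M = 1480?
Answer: 210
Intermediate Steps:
X = 1270
M - X = 1480 - 1*1270 = 1480 - 1270 = 210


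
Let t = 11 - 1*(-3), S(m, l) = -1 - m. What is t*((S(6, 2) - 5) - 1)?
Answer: -182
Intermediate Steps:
t = 14 (t = 11 + 3 = 14)
t*((S(6, 2) - 5) - 1) = 14*(((-1 - 1*6) - 5) - 1) = 14*(((-1 - 6) - 5) - 1) = 14*((-7 - 5) - 1) = 14*(-12 - 1) = 14*(-13) = -182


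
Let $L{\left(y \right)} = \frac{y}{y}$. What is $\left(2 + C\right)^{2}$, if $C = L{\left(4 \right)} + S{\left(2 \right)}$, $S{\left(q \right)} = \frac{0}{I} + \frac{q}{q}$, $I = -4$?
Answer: $16$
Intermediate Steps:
$S{\left(q \right)} = 1$ ($S{\left(q \right)} = \frac{0}{-4} + \frac{q}{q} = 0 \left(- \frac{1}{4}\right) + 1 = 0 + 1 = 1$)
$L{\left(y \right)} = 1$
$C = 2$ ($C = 1 + 1 = 2$)
$\left(2 + C\right)^{2} = \left(2 + 2\right)^{2} = 4^{2} = 16$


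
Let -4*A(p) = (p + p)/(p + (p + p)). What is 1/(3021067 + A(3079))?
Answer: 6/18126401 ≈ 3.3101e-7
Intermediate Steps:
A(p) = -⅙ (A(p) = -(p + p)/(4*(p + (p + p))) = -2*p/(4*(p + 2*p)) = -2*p/(4*(3*p)) = -2*p*1/(3*p)/4 = -¼*⅔ = -⅙)
1/(3021067 + A(3079)) = 1/(3021067 - ⅙) = 1/(18126401/6) = 6/18126401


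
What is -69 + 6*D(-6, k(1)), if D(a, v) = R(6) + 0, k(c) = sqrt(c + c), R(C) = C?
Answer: -33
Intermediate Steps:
k(c) = sqrt(2)*sqrt(c) (k(c) = sqrt(2*c) = sqrt(2)*sqrt(c))
D(a, v) = 6 (D(a, v) = 6 + 0 = 6)
-69 + 6*D(-6, k(1)) = -69 + 6*6 = -69 + 36 = -33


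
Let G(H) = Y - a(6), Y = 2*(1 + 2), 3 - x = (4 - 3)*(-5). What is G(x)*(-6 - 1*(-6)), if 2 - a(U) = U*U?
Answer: 0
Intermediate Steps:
x = 8 (x = 3 - (4 - 3)*(-5) = 3 - (-5) = 3 - 1*(-5) = 3 + 5 = 8)
a(U) = 2 - U² (a(U) = 2 - U*U = 2 - U²)
Y = 6 (Y = 2*3 = 6)
G(H) = 40 (G(H) = 6 - (2 - 1*6²) = 6 - (2 - 1*36) = 6 - (2 - 36) = 6 - 1*(-34) = 6 + 34 = 40)
G(x)*(-6 - 1*(-6)) = 40*(-6 - 1*(-6)) = 40*(-6 + 6) = 40*0 = 0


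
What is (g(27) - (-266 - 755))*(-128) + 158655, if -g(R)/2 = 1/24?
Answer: 83933/3 ≈ 27978.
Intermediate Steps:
g(R) = -1/12 (g(R) = -2/24 = -2*1/24 = -1/12)
(g(27) - (-266 - 755))*(-128) + 158655 = (-1/12 - (-266 - 755))*(-128) + 158655 = (-1/12 - 1*(-1021))*(-128) + 158655 = (-1/12 + 1021)*(-128) + 158655 = (12251/12)*(-128) + 158655 = -392032/3 + 158655 = 83933/3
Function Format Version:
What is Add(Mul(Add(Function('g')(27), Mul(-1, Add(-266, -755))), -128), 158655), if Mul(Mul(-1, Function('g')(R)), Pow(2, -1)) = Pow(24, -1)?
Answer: Rational(83933, 3) ≈ 27978.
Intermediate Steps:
Function('g')(R) = Rational(-1, 12) (Function('g')(R) = Mul(-2, Pow(24, -1)) = Mul(-2, Rational(1, 24)) = Rational(-1, 12))
Add(Mul(Add(Function('g')(27), Mul(-1, Add(-266, -755))), -128), 158655) = Add(Mul(Add(Rational(-1, 12), Mul(-1, Add(-266, -755))), -128), 158655) = Add(Mul(Add(Rational(-1, 12), Mul(-1, -1021)), -128), 158655) = Add(Mul(Add(Rational(-1, 12), 1021), -128), 158655) = Add(Mul(Rational(12251, 12), -128), 158655) = Add(Rational(-392032, 3), 158655) = Rational(83933, 3)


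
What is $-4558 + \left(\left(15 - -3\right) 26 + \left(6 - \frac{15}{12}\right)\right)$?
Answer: $- \frac{16341}{4} \approx -4085.3$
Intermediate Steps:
$-4558 + \left(\left(15 - -3\right) 26 + \left(6 - \frac{15}{12}\right)\right) = -4558 + \left(\left(15 + 3\right) 26 + \left(6 - \frac{5}{4}\right)\right) = -4558 + \left(18 \cdot 26 + \left(6 - \frac{5}{4}\right)\right) = -4558 + \left(468 + \frac{19}{4}\right) = -4558 + \frac{1891}{4} = - \frac{16341}{4}$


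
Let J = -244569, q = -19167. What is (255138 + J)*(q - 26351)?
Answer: -481079742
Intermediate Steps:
(255138 + J)*(q - 26351) = (255138 - 244569)*(-19167 - 26351) = 10569*(-45518) = -481079742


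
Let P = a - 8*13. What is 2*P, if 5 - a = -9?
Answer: -180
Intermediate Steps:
a = 14 (a = 5 - 1*(-9) = 5 + 9 = 14)
P = -90 (P = 14 - 8*13 = 14 - 104 = -90)
2*P = 2*(-90) = -180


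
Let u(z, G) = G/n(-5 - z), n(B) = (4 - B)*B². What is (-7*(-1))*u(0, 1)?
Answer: 7/225 ≈ 0.031111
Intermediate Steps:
n(B) = B²*(4 - B)
u(z, G) = G/((-5 - z)²*(9 + z)) (u(z, G) = G/(((-5 - z)²*(4 - (-5 - z)))) = G/(((-5 - z)²*(4 + (5 + z)))) = G/(((-5 - z)²*(9 + z))) = G*(1/((-5 - z)²*(9 + z))) = G/((-5 - z)²*(9 + z)))
(-7*(-1))*u(0, 1) = (-7*(-1))*(1/((5 + 0)²*(9 + 0))) = 7*(1/(5²*9)) = 7*(1*(1/25)*(⅑)) = 7*(1/225) = 7/225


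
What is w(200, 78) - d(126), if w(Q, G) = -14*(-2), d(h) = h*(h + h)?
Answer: -31724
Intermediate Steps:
d(h) = 2*h² (d(h) = h*(2*h) = 2*h²)
w(Q, G) = 28
w(200, 78) - d(126) = 28 - 2*126² = 28 - 2*15876 = 28 - 1*31752 = 28 - 31752 = -31724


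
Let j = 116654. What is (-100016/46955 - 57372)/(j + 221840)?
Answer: -1347001138/7946992885 ≈ -0.16950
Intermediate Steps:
(-100016/46955 - 57372)/(j + 221840) = (-100016/46955 - 57372)/(116654 + 221840) = (-100016*1/46955 - 57372)/338494 = (-100016/46955 - 57372)*(1/338494) = -2694002276/46955*1/338494 = -1347001138/7946992885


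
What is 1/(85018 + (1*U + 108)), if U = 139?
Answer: 1/85265 ≈ 1.1728e-5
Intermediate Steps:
1/(85018 + (1*U + 108)) = 1/(85018 + (1*139 + 108)) = 1/(85018 + (139 + 108)) = 1/(85018 + 247) = 1/85265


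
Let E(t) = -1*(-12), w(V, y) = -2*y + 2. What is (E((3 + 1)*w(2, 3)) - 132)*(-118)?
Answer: 14160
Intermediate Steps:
w(V, y) = 2 - 2*y
E(t) = 12
(E((3 + 1)*w(2, 3)) - 132)*(-118) = (12 - 132)*(-118) = -120*(-118) = 14160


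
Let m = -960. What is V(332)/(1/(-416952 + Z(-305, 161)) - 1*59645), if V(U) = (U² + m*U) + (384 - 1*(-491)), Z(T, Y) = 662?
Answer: 9603394010/2758846339 ≈ 3.4809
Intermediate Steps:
V(U) = 875 + U² - 960*U (V(U) = (U² - 960*U) + (384 - 1*(-491)) = (U² - 960*U) + (384 + 491) = (U² - 960*U) + 875 = 875 + U² - 960*U)
V(332)/(1/(-416952 + Z(-305, 161)) - 1*59645) = (875 + 332² - 960*332)/(1/(-416952 + 662) - 1*59645) = (875 + 110224 - 318720)/(1/(-416290) - 59645) = -207621/(-1/416290 - 59645) = -207621/(-24829617051/416290) = -207621*(-416290/24829617051) = 9603394010/2758846339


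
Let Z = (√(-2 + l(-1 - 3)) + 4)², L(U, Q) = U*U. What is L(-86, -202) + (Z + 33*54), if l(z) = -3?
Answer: 9189 + 8*I*√5 ≈ 9189.0 + 17.889*I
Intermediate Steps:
L(U, Q) = U²
Z = (4 + I*√5)² (Z = (√(-2 - 3) + 4)² = (√(-5) + 4)² = (I*√5 + 4)² = (4 + I*√5)² ≈ 11.0 + 17.889*I)
L(-86, -202) + (Z + 33*54) = (-86)² + ((4 + I*√5)² + 33*54) = 7396 + ((4 + I*√5)² + 1782) = 7396 + (1782 + (4 + I*√5)²) = 9178 + (4 + I*√5)²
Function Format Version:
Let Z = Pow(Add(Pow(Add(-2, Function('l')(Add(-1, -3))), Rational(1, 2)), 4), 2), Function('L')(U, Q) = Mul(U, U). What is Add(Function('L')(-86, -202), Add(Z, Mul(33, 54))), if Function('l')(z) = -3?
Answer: Add(9189, Mul(8, I, Pow(5, Rational(1, 2)))) ≈ Add(9189.0, Mul(17.889, I))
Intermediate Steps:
Function('L')(U, Q) = Pow(U, 2)
Z = Pow(Add(4, Mul(I, Pow(5, Rational(1, 2)))), 2) (Z = Pow(Add(Pow(Add(-2, -3), Rational(1, 2)), 4), 2) = Pow(Add(Pow(-5, Rational(1, 2)), 4), 2) = Pow(Add(Mul(I, Pow(5, Rational(1, 2))), 4), 2) = Pow(Add(4, Mul(I, Pow(5, Rational(1, 2)))), 2) ≈ Add(11.000, Mul(17.889, I)))
Add(Function('L')(-86, -202), Add(Z, Mul(33, 54))) = Add(Pow(-86, 2), Add(Pow(Add(4, Mul(I, Pow(5, Rational(1, 2)))), 2), Mul(33, 54))) = Add(7396, Add(Pow(Add(4, Mul(I, Pow(5, Rational(1, 2)))), 2), 1782)) = Add(7396, Add(1782, Pow(Add(4, Mul(I, Pow(5, Rational(1, 2)))), 2))) = Add(9178, Pow(Add(4, Mul(I, Pow(5, Rational(1, 2)))), 2))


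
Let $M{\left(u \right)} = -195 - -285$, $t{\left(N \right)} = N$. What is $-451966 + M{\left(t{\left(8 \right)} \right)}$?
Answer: $-451876$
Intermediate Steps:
$M{\left(u \right)} = 90$ ($M{\left(u \right)} = -195 + 285 = 90$)
$-451966 + M{\left(t{\left(8 \right)} \right)} = -451966 + 90 = -451876$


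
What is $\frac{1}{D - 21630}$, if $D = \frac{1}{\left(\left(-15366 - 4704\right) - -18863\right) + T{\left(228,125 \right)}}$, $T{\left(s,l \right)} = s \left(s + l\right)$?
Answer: $- \frac{79277}{1714761509} \approx -4.6232 \cdot 10^{-5}$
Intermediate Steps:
$T{\left(s,l \right)} = s \left(l + s\right)$
$D = \frac{1}{79277}$ ($D = \frac{1}{\left(\left(-15366 - 4704\right) - -18863\right) + 228 \left(125 + 228\right)} = \frac{1}{\left(-20070 + 18863\right) + 228 \cdot 353} = \frac{1}{-1207 + 80484} = \frac{1}{79277} \approx 1.2614 \cdot 10^{-5}$)
$\frac{1}{D - 21630} = \frac{1}{\frac{1}{79277} - 21630} = \frac{1}{- \frac{1714761509}{79277}} = - \frac{79277}{1714761509}$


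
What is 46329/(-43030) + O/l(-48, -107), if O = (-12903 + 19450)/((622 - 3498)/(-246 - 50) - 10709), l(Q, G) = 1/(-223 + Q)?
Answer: 5612880093377/34068873410 ≈ 164.75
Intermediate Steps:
O = -484478/791747 (O = 6547/(-2876/(-296) - 10709) = 6547/(-2876*(-1/296) - 10709) = 6547/(719/74 - 10709) = 6547/(-791747/74) = 6547*(-74/791747) = -484478/791747 ≈ -0.61191)
46329/(-43030) + O/l(-48, -107) = 46329/(-43030) - 484478/(791747*(1/(-223 - 48))) = 46329*(-1/43030) - 484478/(791747*(1/(-271))) = -46329/43030 - 484478/(791747*(-1/271)) = -46329/43030 - 484478/791747*(-271) = -46329/43030 + 131293538/791747 = 5612880093377/34068873410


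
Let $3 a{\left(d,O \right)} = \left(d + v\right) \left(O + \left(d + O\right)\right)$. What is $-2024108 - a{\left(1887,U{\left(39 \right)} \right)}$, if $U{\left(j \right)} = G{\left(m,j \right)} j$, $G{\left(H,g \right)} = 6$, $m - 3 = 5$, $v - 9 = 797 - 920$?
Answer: $-3415913$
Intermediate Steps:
$v = -114$ ($v = 9 + \left(797 - 920\right) = 9 - 123 = -114$)
$m = 8$ ($m = 3 + 5 = 8$)
$U{\left(j \right)} = 6 j$
$a{\left(d,O \right)} = \frac{\left(-114 + d\right) \left(d + 2 O\right)}{3}$ ($a{\left(d,O \right)} = \frac{\left(d - 114\right) \left(O + \left(d + O\right)\right)}{3} = \frac{\left(-114 + d\right) \left(O + \left(O + d\right)\right)}{3} = \frac{\left(-114 + d\right) \left(d + 2 O\right)}{3}$)
$-2024108 - a{\left(1887,U{\left(39 \right)} \right)} = -2024108 - \left(- 76 \cdot 6 \cdot 39 - 71706 + \frac{1887^{2}}{3} + \frac{2}{3} \cdot 6 \cdot 39 \cdot 1887\right) = -2024108 - \left(\left(-76\right) 234 - 71706 + \frac{1}{3} \cdot 3560769 + \frac{2}{3} \cdot 234 \cdot 1887\right) = -2024108 - \left(-17784 - 71706 + 1186923 + 294372\right) = -2024108 - 1391805 = -3415913$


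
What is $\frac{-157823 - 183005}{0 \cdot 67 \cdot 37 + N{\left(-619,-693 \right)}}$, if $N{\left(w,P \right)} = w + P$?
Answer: $\frac{85207}{328} \approx 259.78$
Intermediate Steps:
$N{\left(w,P \right)} = P + w$
$\frac{-157823 - 183005}{0 \cdot 67 \cdot 37 + N{\left(-619,-693 \right)}} = \frac{-157823 - 183005}{0 \cdot 67 \cdot 37 - 1312} = - \frac{340828}{0 \cdot 37 - 1312} = - \frac{340828}{0 - 1312} = - \frac{340828}{-1312} = \left(-340828\right) \left(- \frac{1}{1312}\right) = \frac{85207}{328}$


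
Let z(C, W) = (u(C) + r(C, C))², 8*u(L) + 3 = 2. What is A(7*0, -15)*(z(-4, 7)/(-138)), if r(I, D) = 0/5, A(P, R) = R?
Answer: 5/2944 ≈ 0.0016984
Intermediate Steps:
u(L) = -⅛ (u(L) = -3/8 + (⅛)*2 = -3/8 + ¼ = -⅛)
r(I, D) = 0 (r(I, D) = 0*(⅕) = 0)
z(C, W) = 1/64 (z(C, W) = (-⅛ + 0)² = (-⅛)² = 1/64)
A(7*0, -15)*(z(-4, 7)/(-138)) = -15/(64*(-138)) = -15*(-1)/(64*138) = -15*(-1/8832) = 5/2944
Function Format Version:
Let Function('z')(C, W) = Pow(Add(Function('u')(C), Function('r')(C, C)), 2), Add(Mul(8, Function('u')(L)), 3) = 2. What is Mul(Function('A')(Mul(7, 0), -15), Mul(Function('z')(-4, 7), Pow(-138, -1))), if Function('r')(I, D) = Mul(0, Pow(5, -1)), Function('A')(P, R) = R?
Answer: Rational(5, 2944) ≈ 0.0016984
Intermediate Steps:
Function('u')(L) = Rational(-1, 8) (Function('u')(L) = Add(Rational(-3, 8), Mul(Rational(1, 8), 2)) = Add(Rational(-3, 8), Rational(1, 4)) = Rational(-1, 8))
Function('r')(I, D) = 0 (Function('r')(I, D) = Mul(0, Rational(1, 5)) = 0)
Function('z')(C, W) = Rational(1, 64) (Function('z')(C, W) = Pow(Add(Rational(-1, 8), 0), 2) = Pow(Rational(-1, 8), 2) = Rational(1, 64))
Mul(Function('A')(Mul(7, 0), -15), Mul(Function('z')(-4, 7), Pow(-138, -1))) = Mul(-15, Mul(Rational(1, 64), Pow(-138, -1))) = Mul(-15, Mul(Rational(1, 64), Rational(-1, 138))) = Mul(-15, Rational(-1, 8832)) = Rational(5, 2944)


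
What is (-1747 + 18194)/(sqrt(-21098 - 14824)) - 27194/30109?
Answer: -27194/30109 - 16447*I*sqrt(35922)/35922 ≈ -0.90318 - 86.777*I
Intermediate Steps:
(-1747 + 18194)/(sqrt(-21098 - 14824)) - 27194/30109 = 16447/(sqrt(-35922)) - 27194*1/30109 = 16447/((I*sqrt(35922))) - 27194/30109 = 16447*(-I*sqrt(35922)/35922) - 27194/30109 = -16447*I*sqrt(35922)/35922 - 27194/30109 = -27194/30109 - 16447*I*sqrt(35922)/35922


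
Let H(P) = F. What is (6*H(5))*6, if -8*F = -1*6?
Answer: 27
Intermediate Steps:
F = 3/4 (F = -(-1)*6/8 = -1/8*(-6) = 3/4 ≈ 0.75000)
H(P) = 3/4
(6*H(5))*6 = (6*(3/4))*6 = (9/2)*6 = 27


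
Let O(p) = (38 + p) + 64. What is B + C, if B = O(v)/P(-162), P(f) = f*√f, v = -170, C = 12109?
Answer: 12109 - 17*I*√2/729 ≈ 12109.0 - 0.032979*I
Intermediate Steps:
P(f) = f^(3/2)
O(p) = 102 + p
B = -17*I*√2/729 (B = (102 - 170)/((-162)^(3/2)) = -68*I*√2/2916 = -17*I*√2/729 ≈ -0.032979*I)
B + C = -17*I*√2/729 + 12109 = 12109 - 17*I*√2/729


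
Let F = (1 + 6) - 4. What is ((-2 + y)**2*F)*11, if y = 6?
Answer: 528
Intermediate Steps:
F = 3 (F = 7 - 4 = 3)
((-2 + y)**2*F)*11 = ((-2 + 6)**2*3)*11 = (4**2*3)*11 = (16*3)*11 = 48*11 = 528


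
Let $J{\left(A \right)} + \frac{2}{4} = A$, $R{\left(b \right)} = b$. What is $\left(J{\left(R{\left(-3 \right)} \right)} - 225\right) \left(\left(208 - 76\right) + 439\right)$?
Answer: $- \frac{260947}{2} \approx -1.3047 \cdot 10^{5}$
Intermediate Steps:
$J{\left(A \right)} = - \frac{1}{2} + A$
$\left(J{\left(R{\left(-3 \right)} \right)} - 225\right) \left(\left(208 - 76\right) + 439\right) = \left(\left(- \frac{1}{2} - 3\right) - 225\right) \left(\left(208 - 76\right) + 439\right) = \left(- \frac{7}{2} - 225\right) \left(\left(208 - 76\right) + 439\right) = - \frac{457 \left(132 + 439\right)}{2} = \left(- \frac{457}{2}\right) 571 = - \frac{260947}{2}$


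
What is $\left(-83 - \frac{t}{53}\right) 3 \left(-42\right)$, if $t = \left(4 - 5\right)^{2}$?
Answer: $\frac{554400}{53} \approx 10460.0$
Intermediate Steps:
$t = 1$ ($t = \left(-1\right)^{2} = 1$)
$\left(-83 - \frac{t}{53}\right) 3 \left(-42\right) = \left(-83 - 1 \cdot \frac{1}{53}\right) 3 \left(-42\right) = \left(-83 - 1 \cdot \frac{1}{53}\right) \left(-126\right) = \left(-83 - \frac{1}{53}\right) \left(-126\right) = \left(- \frac{4400}{53}\right) \left(-126\right) = \frac{554400}{53}$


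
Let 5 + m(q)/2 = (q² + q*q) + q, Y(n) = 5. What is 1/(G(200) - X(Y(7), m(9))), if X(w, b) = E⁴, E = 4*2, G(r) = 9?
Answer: -1/4087 ≈ -0.00024468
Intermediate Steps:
E = 8
m(q) = -10 + 2*q + 4*q² (m(q) = -10 + 2*((q² + q*q) + q) = -10 + 2*((q² + q²) + q) = -10 + 2*(2*q² + q) = -10 + 2*(q + 2*q²) = -10 + (2*q + 4*q²) = -10 + 2*q + 4*q²)
X(w, b) = 4096 (X(w, b) = 8⁴ = 4096)
1/(G(200) - X(Y(7), m(9))) = 1/(9 - 1*4096) = 1/(9 - 4096) = 1/(-4087) = -1/4087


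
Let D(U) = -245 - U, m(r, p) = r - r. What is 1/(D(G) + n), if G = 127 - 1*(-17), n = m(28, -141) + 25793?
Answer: 1/25404 ≈ 3.9364e-5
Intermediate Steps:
m(r, p) = 0
n = 25793 (n = 0 + 25793 = 25793)
G = 144 (G = 127 + 17 = 144)
1/(D(G) + n) = 1/((-245 - 1*144) + 25793) = 1/((-245 - 144) + 25793) = 1/(-389 + 25793) = 1/25404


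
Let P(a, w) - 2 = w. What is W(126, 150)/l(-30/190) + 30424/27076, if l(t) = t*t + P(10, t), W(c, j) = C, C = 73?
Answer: 183509901/4562306 ≈ 40.223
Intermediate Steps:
W(c, j) = 73
P(a, w) = 2 + w
l(t) = 2 + t + t**2 (l(t) = t*t + (2 + t) = t**2 + (2 + t) = 2 + t + t**2)
W(126, 150)/l(-30/190) + 30424/27076 = 73/(2 - 30/190 + (-30/190)**2) + 30424/27076 = 73/(2 - 30*1/190 + (-30*1/190)**2) + 30424*(1/27076) = 73/(2 - 3/19 + (-3/19)**2) + 7606/6769 = 73/(2 - 3/19 + 9/361) + 7606/6769 = 73/(674/361) + 7606/6769 = 73*(361/674) + 7606/6769 = 26353/674 + 7606/6769 = 183509901/4562306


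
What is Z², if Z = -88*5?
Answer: 193600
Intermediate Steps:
Z = -440
Z² = (-440)² = 193600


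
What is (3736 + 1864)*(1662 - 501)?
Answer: 6501600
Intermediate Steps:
(3736 + 1864)*(1662 - 501) = 5600*1161 = 6501600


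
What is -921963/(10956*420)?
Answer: -43903/219120 ≈ -0.20036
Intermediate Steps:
-921963/(10956*420) = -921963/4601520 = -921963*1/4601520 = -43903/219120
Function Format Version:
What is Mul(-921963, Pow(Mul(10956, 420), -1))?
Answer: Rational(-43903, 219120) ≈ -0.20036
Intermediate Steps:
Mul(-921963, Pow(Mul(10956, 420), -1)) = Mul(-921963, Pow(4601520, -1)) = Mul(-921963, Rational(1, 4601520)) = Rational(-43903, 219120)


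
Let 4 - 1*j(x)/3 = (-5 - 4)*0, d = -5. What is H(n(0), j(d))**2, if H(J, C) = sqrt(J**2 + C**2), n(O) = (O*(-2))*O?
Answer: 144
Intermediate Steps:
n(O) = -2*O**2 (n(O) = (-2*O)*O = -2*O**2)
j(x) = 12 (j(x) = 12 - 3*(-5 - 4)*0 = 12 - (-27)*0 = 12 - 3*0 = 12 + 0 = 12)
H(J, C) = sqrt(C**2 + J**2)
H(n(0), j(d))**2 = (sqrt(12**2 + (-2*0**2)**2))**2 = (sqrt(144 + (-2*0)**2))**2 = (sqrt(144 + 0**2))**2 = (sqrt(144 + 0))**2 = (sqrt(144))**2 = 12**2 = 144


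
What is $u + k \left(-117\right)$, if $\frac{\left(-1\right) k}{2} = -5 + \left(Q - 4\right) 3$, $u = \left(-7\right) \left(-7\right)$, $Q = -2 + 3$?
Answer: $-3227$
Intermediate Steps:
$Q = 1$
$u = 49$
$k = 28$ ($k = - 2 \left(-5 + \left(1 - 4\right) 3\right) = - 2 \left(-5 - 9\right) = \left(-2\right) \left(-14\right) = 28$)
$u + k \left(-117\right) = 49 + 28 \left(-117\right) = 49 - 3276 = -3227$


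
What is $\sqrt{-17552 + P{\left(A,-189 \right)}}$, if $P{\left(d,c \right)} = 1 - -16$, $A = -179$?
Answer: $i \sqrt{17535} \approx 132.42 i$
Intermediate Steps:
$P{\left(d,c \right)} = 17$ ($P{\left(d,c \right)} = 1 + 16 = 17$)
$\sqrt{-17552 + P{\left(A,-189 \right)}} = \sqrt{-17552 + 17} = \sqrt{-17535} = i \sqrt{17535}$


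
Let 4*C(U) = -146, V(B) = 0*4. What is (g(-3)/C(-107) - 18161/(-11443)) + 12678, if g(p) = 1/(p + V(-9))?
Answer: 31775283671/2506017 ≈ 12680.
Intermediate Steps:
V(B) = 0
g(p) = 1/p (g(p) = 1/(p + 0) = 1/p)
C(U) = -73/2 (C(U) = (1/4)*(-146) = -73/2)
(g(-3)/C(-107) - 18161/(-11443)) + 12678 = (1/((-3)*(-73/2)) - 18161/(-11443)) + 12678 = (-1/3*(-2/73) - 18161*(-1/11443)) + 12678 = (2/219 + 18161/11443) + 12678 = 4000145/2506017 + 12678 = 31775283671/2506017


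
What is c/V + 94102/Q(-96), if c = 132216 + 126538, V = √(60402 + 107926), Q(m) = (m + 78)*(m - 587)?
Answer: 47051/6147 + 129377*√42082/42082 ≈ 638.33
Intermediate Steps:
Q(m) = (-587 + m)*(78 + m) (Q(m) = (78 + m)*(-587 + m) = (-587 + m)*(78 + m))
V = 2*√42082 (V = √168328 = 2*√42082 ≈ 410.28)
c = 258754
c/V + 94102/Q(-96) = 258754/((2*√42082)) + 94102/(-45786 + (-96)² - 509*(-96)) = 258754*(√42082/84164) + 94102/(-45786 + 9216 + 48864) = 129377*√42082/42082 + 94102/12294 = 129377*√42082/42082 + 94102*(1/12294) = 129377*√42082/42082 + 47051/6147 = 47051/6147 + 129377*√42082/42082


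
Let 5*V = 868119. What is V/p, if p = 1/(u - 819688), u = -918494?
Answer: -1508948819658/5 ≈ -3.0179e+11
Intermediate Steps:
V = 868119/5 (V = (⅕)*868119 = 868119/5 ≈ 1.7362e+5)
p = -1/1738182 (p = 1/(-918494 - 819688) = 1/(-1738182) = -1/1738182 ≈ -5.7531e-7)
V/p = 868119/(5*(-1/1738182)) = (868119/5)*(-1738182) = -1508948819658/5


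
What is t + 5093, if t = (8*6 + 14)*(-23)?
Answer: 3667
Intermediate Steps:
t = -1426 (t = (48 + 14)*(-23) = 62*(-23) = -1426)
t + 5093 = -1426 + 5093 = 3667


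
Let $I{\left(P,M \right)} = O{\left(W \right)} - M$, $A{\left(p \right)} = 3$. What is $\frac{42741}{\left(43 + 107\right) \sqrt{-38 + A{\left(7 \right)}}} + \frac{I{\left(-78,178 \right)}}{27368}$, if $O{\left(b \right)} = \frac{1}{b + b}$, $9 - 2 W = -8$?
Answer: $- \frac{275}{42296} - \frac{14247 i \sqrt{35}}{1750} \approx -0.0065018 - 48.164 i$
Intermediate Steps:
$W = \frac{17}{2}$ ($W = \frac{9}{2} - -4 = \frac{9}{2} + 4 = \frac{17}{2} \approx 8.5$)
$O{\left(b \right)} = \frac{1}{2 b}$
$I{\left(P,M \right)} = \frac{1}{17} - M$ ($I{\left(P,M \right)} = \frac{1}{2 \cdot \frac{17}{2}} - M = \frac{1}{2} \cdot \frac{2}{17} - M = \frac{1}{17} - M$)
$\frac{42741}{\left(43 + 107\right) \sqrt{-38 + A{\left(7 \right)}}} + \frac{I{\left(-78,178 \right)}}{27368} = \frac{42741}{\left(43 + 107\right) \sqrt{-38 + 3}} + \frac{\frac{1}{17} - 178}{27368} = \frac{42741}{150 \sqrt{-35}} + \left(\frac{1}{17} - 178\right) \frac{1}{27368} = \frac{42741}{150 i \sqrt{35}} - \frac{275}{42296} = 42741 \left(- \frac{i \sqrt{35}}{5250}\right) - \frac{275}{42296} = - \frac{14247 i \sqrt{35}}{1750} - \frac{275}{42296} = - \frac{275}{42296} - \frac{14247 i \sqrt{35}}{1750}$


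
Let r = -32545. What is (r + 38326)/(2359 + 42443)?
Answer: 1927/14934 ≈ 0.12903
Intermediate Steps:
(r + 38326)/(2359 + 42443) = (-32545 + 38326)/(2359 + 42443) = 5781/44802 = 5781*(1/44802) = 1927/14934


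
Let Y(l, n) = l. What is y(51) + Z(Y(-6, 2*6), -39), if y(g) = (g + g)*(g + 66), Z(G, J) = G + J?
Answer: 11889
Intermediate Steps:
y(g) = 2*g*(66 + g) (y(g) = (2*g)*(66 + g) = 2*g*(66 + g))
y(51) + Z(Y(-6, 2*6), -39) = 2*51*(66 + 51) + (-6 - 39) = 2*51*117 - 45 = 11934 - 45 = 11889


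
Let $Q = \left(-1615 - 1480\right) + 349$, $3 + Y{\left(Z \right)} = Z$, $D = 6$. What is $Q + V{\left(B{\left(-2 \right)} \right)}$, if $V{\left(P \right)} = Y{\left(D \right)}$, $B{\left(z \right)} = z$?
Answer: $-2743$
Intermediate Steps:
$Y{\left(Z \right)} = -3 + Z$
$Q = -2746$ ($Q = -3095 + 349 = -2746$)
$V{\left(P \right)} = 3$ ($V{\left(P \right)} = -3 + 6 = 3$)
$Q + V{\left(B{\left(-2 \right)} \right)} = -2746 + 3 = -2743$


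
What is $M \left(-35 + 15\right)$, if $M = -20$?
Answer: $400$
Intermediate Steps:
$M \left(-35 + 15\right) = - 20 \left(-35 + 15\right) = \left(-20\right) \left(-20\right) = 400$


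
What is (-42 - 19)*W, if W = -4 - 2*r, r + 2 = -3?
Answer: -366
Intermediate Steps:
r = -5 (r = -2 - 3 = -5)
W = 6 (W = -4 - 2*(-5) = -4 + 10 = 6)
(-42 - 19)*W = (-42 - 19)*6 = -61*6 = -366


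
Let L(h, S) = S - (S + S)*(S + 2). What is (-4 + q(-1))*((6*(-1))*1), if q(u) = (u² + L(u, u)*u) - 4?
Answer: 48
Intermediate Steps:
L(h, S) = S - 2*S*(2 + S)
q(u) = -4 + u² - u²*(3 + 2*u) (q(u) = (u² + (-u*(3 + 2*u))*u) - 4 = (u² - u²*(3 + 2*u)) - 4 = -4 + u² - u²*(3 + 2*u))
(-4 + q(-1))*((6*(-1))*1) = (-4 + (-4 - 2*(-1)² - 2*(-1)³))*((6*(-1))*1) = (-4 + (-4 - 2*1 - 2*(-1)))*(-6*1) = (-4 + (-4 - 2 + 2))*(-6) = (-4 - 4)*(-6) = -8*(-6) = 48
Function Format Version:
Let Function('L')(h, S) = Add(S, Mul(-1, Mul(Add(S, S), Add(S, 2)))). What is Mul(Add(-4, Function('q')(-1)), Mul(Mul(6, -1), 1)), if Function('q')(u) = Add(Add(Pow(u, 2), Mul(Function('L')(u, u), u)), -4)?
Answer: 48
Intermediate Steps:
Function('L')(h, S) = Add(S, Mul(-2, S, Add(2, S))) (Function('L')(h, S) = Add(S, Mul(-1, Mul(Mul(2, S), Add(2, S)))) = Add(S, Mul(-1, Mul(2, S, Add(2, S)))) = Add(S, Mul(-2, S, Add(2, S))))
Function('q')(u) = Add(-4, Pow(u, 2), Mul(-1, Pow(u, 2), Add(3, Mul(2, u)))) (Function('q')(u) = Add(Add(Pow(u, 2), Mul(Mul(-1, u, Add(3, Mul(2, u))), u)), -4) = Add(Add(Pow(u, 2), Mul(-1, Pow(u, 2), Add(3, Mul(2, u)))), -4) = Add(-4, Pow(u, 2), Mul(-1, Pow(u, 2), Add(3, Mul(2, u)))))
Mul(Add(-4, Function('q')(-1)), Mul(Mul(6, -1), 1)) = Mul(Add(-4, Add(-4, Mul(-2, Pow(-1, 2)), Mul(-2, Pow(-1, 3)))), Mul(Mul(6, -1), 1)) = Mul(Add(-4, Add(-4, Mul(-2, 1), Mul(-2, -1))), Mul(-6, 1)) = Mul(Add(-4, Add(-4, -2, 2)), -6) = Mul(Add(-4, -4), -6) = Mul(-8, -6) = 48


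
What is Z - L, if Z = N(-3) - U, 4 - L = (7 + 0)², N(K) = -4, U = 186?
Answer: -145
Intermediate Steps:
L = -45 (L = 4 - (7 + 0)² = 4 - 1*7² = 4 - 1*49 = 4 - 49 = -45)
Z = -190 (Z = -4 - 1*186 = -4 - 186 = -190)
Z - L = -190 - 1*(-45) = -190 + 45 = -145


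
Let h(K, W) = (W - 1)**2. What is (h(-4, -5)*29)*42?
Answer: 43848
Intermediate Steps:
h(K, W) = (-1 + W)**2
(h(-4, -5)*29)*42 = ((-1 - 5)**2*29)*42 = ((-6)**2*29)*42 = (36*29)*42 = 1044*42 = 43848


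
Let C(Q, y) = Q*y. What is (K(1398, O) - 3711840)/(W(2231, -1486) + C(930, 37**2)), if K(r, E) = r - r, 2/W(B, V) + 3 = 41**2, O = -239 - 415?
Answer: -3114233760/1068189631 ≈ -2.9154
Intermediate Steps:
O = -654
W(B, V) = 1/839 (W(B, V) = 2/(-3 + 41**2) = 2/(-3 + 1681) = 2/1678 = 2*(1/1678) = 1/839)
K(r, E) = 0
(K(1398, O) - 3711840)/(W(2231, -1486) + C(930, 37**2)) = (0 - 3711840)/(1/839 + 930*37**2) = -3711840/(1/839 + 930*1369) = -3711840/(1/839 + 1273170) = -3711840/1068189631/839 = -3711840*839/1068189631 = -3114233760/1068189631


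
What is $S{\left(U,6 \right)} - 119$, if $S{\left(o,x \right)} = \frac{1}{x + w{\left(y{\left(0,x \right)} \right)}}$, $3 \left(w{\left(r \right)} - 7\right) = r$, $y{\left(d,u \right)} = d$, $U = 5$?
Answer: $- \frac{1546}{13} \approx -118.92$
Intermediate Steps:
$w{\left(r \right)} = 7 + \frac{r}{3}$
$S{\left(o,x \right)} = \frac{1}{7 + x}$ ($S{\left(o,x \right)} = \frac{1}{x + \left(7 + \frac{1}{3} \cdot 0\right)} = \frac{1}{x + \left(7 + 0\right)} = \frac{1}{x + 7} = \frac{1}{7 + x}$)
$S{\left(U,6 \right)} - 119 = \frac{1}{7 + 6} - 119 = \frac{1}{13} - 119 = - \frac{1546}{13}$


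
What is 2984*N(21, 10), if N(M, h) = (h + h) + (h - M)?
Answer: 26856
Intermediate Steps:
N(M, h) = -M + 3*h (N(M, h) = 2*h + (h - M) = -M + 3*h)
2984*N(21, 10) = 2984*(-1*21 + 3*10) = 2984*(-21 + 30) = 2984*9 = 26856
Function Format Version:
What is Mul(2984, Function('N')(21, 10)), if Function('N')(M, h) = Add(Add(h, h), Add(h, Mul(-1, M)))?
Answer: 26856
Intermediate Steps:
Function('N')(M, h) = Add(Mul(-1, M), Mul(3, h)) (Function('N')(M, h) = Add(Mul(2, h), Add(h, Mul(-1, M))) = Add(Mul(-1, M), Mul(3, h)))
Mul(2984, Function('N')(21, 10)) = Mul(2984, Add(Mul(-1, 21), Mul(3, 10))) = Mul(2984, Add(-21, 30)) = Mul(2984, 9) = 26856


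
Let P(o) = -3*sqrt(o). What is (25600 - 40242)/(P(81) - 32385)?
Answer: 7321/16206 ≈ 0.45175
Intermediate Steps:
(25600 - 40242)/(P(81) - 32385) = (25600 - 40242)/(-3*sqrt(81) - 32385) = -14642/(-3*9 - 32385) = -14642/(-27 - 32385) = -14642/(-32412) = -14642*(-1/32412) = 7321/16206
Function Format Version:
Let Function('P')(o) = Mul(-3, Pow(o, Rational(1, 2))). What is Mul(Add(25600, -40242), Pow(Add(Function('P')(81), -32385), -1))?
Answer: Rational(7321, 16206) ≈ 0.45175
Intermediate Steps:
Mul(Add(25600, -40242), Pow(Add(Function('P')(81), -32385), -1)) = Mul(Add(25600, -40242), Pow(Add(Mul(-3, Pow(81, Rational(1, 2))), -32385), -1)) = Mul(-14642, Pow(Add(Mul(-3, 9), -32385), -1)) = Mul(-14642, Pow(Add(-27, -32385), -1)) = Mul(-14642, Pow(-32412, -1)) = Mul(-14642, Rational(-1, 32412)) = Rational(7321, 16206)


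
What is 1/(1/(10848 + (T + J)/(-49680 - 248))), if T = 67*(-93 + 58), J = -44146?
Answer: 541665435/49928 ≈ 10849.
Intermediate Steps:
T = -2345 (T = 67*(-35) = -2345)
1/(1/(10848 + (T + J)/(-49680 - 248))) = 1/(1/(10848 + (-2345 - 44146)/(-49680 - 248))) = 1/(1/(10848 - 46491/(-49928))) = 1/(1/(10848 - 46491*(-1/49928))) = 1/(1/(10848 + 46491/49928)) = 1/(1/(541665435/49928)) = 1/(49928/541665435) = 541665435/49928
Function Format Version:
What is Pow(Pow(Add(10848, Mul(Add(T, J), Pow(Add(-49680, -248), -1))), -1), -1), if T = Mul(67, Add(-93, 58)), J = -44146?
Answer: Rational(541665435, 49928) ≈ 10849.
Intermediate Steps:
T = -2345 (T = Mul(67, -35) = -2345)
Pow(Pow(Add(10848, Mul(Add(T, J), Pow(Add(-49680, -248), -1))), -1), -1) = Pow(Pow(Add(10848, Mul(Add(-2345, -44146), Pow(Add(-49680, -248), -1))), -1), -1) = Pow(Pow(Add(10848, Mul(-46491, Pow(-49928, -1))), -1), -1) = Pow(Pow(Add(10848, Mul(-46491, Rational(-1, 49928))), -1), -1) = Pow(Pow(Add(10848, Rational(46491, 49928)), -1), -1) = Pow(Pow(Rational(541665435, 49928), -1), -1) = Pow(Rational(49928, 541665435), -1) = Rational(541665435, 49928)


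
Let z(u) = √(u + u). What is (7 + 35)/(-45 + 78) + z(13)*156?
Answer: 14/11 + 156*√26 ≈ 796.72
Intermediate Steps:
z(u) = √2*√u (z(u) = √(2*u) = √2*√u)
(7 + 35)/(-45 + 78) + z(13)*156 = (7 + 35)/(-45 + 78) + (√2*√13)*156 = 42/33 + √26*156 = 42*(1/33) + 156*√26 = 14/11 + 156*√26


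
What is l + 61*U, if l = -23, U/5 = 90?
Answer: 27427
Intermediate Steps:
U = 450 (U = 5*90 = 450)
l + 61*U = -23 + 61*450 = -23 + 27450 = 27427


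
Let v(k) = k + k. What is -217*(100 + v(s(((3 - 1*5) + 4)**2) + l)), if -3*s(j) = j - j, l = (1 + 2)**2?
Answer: -25606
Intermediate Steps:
l = 9 (l = 3**2 = 9)
s(j) = 0 (s(j) = -(j - j)/3 = -1/3*0 = 0)
v(k) = 2*k
-217*(100 + v(s(((3 - 1*5) + 4)**2) + l)) = -217*(100 + 2*(0 + 9)) = -217*(100 + 2*9) = -217*(100 + 18) = -217*118 = -25606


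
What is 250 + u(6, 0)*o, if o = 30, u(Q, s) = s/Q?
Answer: 250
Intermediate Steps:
250 + u(6, 0)*o = 250 + (0/6)*30 = 250 + (0*(⅙))*30 = 250 + 0*30 = 250 + 0 = 250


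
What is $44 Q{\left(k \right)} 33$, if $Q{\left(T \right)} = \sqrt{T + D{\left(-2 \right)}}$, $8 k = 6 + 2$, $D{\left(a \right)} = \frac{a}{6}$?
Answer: $484 \sqrt{6} \approx 1185.6$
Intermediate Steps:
$D{\left(a \right)} = \frac{a}{6}$ ($D{\left(a \right)} = a \frac{1}{6} = \frac{a}{6}$)
$k = 1$ ($k = \frac{6 + 2}{8} = \frac{1}{8} \cdot 8 = 1$)
$Q{\left(T \right)} = \sqrt{- \frac{1}{3} + T}$ ($Q{\left(T \right)} = \sqrt{T + \frac{1}{6} \left(-2\right)} = \sqrt{T - \frac{1}{3}} = \sqrt{- \frac{1}{3} + T}$)
$44 Q{\left(k \right)} 33 = 44 \frac{\sqrt{-3 + 9 \cdot 1}}{3} \cdot 33 = 44 \frac{\sqrt{-3 + 9}}{3} \cdot 33 = 44 \frac{\sqrt{6}}{3} \cdot 33 = \frac{44 \sqrt{6}}{3} \cdot 33 = 484 \sqrt{6}$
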